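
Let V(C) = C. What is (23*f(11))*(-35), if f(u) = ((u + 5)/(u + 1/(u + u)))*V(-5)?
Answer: 1416800/243 ≈ 5830.5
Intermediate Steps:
f(u) = -5*(5 + u)/(u + 1/(2*u)) (f(u) = ((u + 5)/(u + 1/(u + u)))*(-5) = ((5 + u)/(u + 1/(2*u)))*(-5) = -5*(5 + u)/(u + 1/(2*u)))
(23*f(11))*(-35) = (23*(-10*11*(5 + 11)/(1 + 2*11²)))*(-35) = (23*(-10*11*16/(1 + 2*121)))*(-35) = (23*(-10*11*16/(1 + 242)))*(-35) = (23*(-10*11*16/243))*(-35) = (23*(-10*11*1/243*16))*(-35) = (23*(-1760/243))*(-35) = -40480/243*(-35) = 1416800/243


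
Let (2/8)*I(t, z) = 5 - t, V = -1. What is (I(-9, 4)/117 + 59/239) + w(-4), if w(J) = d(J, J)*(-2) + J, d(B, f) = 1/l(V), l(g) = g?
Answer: -35639/27963 ≈ -1.2745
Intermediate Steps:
d(B, f) = -1 (d(B, f) = 1/(-1) = -1)
I(t, z) = 20 - 4*t (I(t, z) = 4*(5 - t) = 20 - 4*t)
w(J) = 2 + J (w(J) = -1*(-2) + J = 2 + J)
(I(-9, 4)/117 + 59/239) + w(-4) = ((20 - 4*(-9))/117 + 59/239) + (2 - 4) = ((20 + 36)*(1/117) + 59*(1/239)) - 2 = (56*(1/117) + 59/239) - 2 = (56/117 + 59/239) - 2 = 20287/27963 - 2 = -35639/27963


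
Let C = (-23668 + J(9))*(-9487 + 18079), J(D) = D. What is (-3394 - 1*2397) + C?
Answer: -203283919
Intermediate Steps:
C = -203278128 (C = (-23668 + 9)*(-9487 + 18079) = -23659*8592 = -203278128)
(-3394 - 1*2397) + C = (-3394 - 1*2397) - 203278128 = (-3394 - 2397) - 203278128 = -5791 - 203278128 = -203283919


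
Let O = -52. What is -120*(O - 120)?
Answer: 20640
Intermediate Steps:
-120*(O - 120) = -120*(-52 - 120) = -120*(-172) = 20640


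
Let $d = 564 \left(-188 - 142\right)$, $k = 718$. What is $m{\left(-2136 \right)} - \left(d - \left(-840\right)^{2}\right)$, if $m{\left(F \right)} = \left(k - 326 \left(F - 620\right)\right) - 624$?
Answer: $1790270$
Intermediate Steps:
$d = -186120$ ($d = 564 \left(-330\right) = -186120$)
$m{\left(F \right)} = 202214 - 326 F$ ($m{\left(F \right)} = \left(718 - 326 \left(F - 620\right)\right) - 624 = \left(718 - 326 \left(-620 + F\right)\right) - 624 = \left(718 - \left(-202120 + 326 F\right)\right) - 624 = \left(202838 - 326 F\right) - 624 = 202214 - 326 F$)
$m{\left(-2136 \right)} - \left(d - \left(-840\right)^{2}\right) = \left(202214 - -696336\right) - \left(-186120 - \left(-840\right)^{2}\right) = \left(202214 + 696336\right) - \left(-186120 - 705600\right) = 898550 - \left(-186120 - 705600\right) = 898550 - -891720 = 898550 + 891720 = 1790270$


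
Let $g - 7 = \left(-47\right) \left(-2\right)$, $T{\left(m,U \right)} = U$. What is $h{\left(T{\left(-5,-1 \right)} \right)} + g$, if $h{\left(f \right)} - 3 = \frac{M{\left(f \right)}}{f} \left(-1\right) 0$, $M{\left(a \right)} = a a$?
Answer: $104$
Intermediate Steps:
$M{\left(a \right)} = a^{2}$
$g = 101$ ($g = 7 - -94 = 7 + 94 = 101$)
$h{\left(f \right)} = 3$ ($h{\left(f \right)} = 3 + \frac{f^{2}}{f} \left(-1\right) 0 = 3 + f \left(-1\right) 0 = 3 + - f 0 = 3 + 0 = 3$)
$h{\left(T{\left(-5,-1 \right)} \right)} + g = 3 + 101 = 104$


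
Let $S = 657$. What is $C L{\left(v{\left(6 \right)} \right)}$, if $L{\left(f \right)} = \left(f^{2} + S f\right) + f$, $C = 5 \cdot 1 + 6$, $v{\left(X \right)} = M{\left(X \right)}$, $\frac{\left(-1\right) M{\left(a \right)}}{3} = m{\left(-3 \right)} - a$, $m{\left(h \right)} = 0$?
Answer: $133848$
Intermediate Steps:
$M{\left(a \right)} = 3 a$ ($M{\left(a \right)} = - 3 \left(0 - a\right) = - 3 \left(- a\right) = 3 a$)
$v{\left(X \right)} = 3 X$
$C = 11$ ($C = 5 + 6 = 11$)
$L{\left(f \right)} = f^{2} + 658 f$ ($L{\left(f \right)} = \left(f^{2} + 657 f\right) + f = f^{2} + 658 f$)
$C L{\left(v{\left(6 \right)} \right)} = 11 \cdot 3 \cdot 6 \left(658 + 3 \cdot 6\right) = 11 \cdot 18 \left(658 + 18\right) = 11 \cdot 18 \cdot 676 = 11 \cdot 12168 = 133848$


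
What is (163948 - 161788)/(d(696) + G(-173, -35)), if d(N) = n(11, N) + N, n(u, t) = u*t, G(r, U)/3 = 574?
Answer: 360/1679 ≈ 0.21441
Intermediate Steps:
G(r, U) = 1722 (G(r, U) = 3*574 = 1722)
n(u, t) = t*u
d(N) = 12*N (d(N) = N*11 + N = 11*N + N = 12*N)
(163948 - 161788)/(d(696) + G(-173, -35)) = (163948 - 161788)/(12*696 + 1722) = 2160/(8352 + 1722) = 2160/10074 = 2160*(1/10074) = 360/1679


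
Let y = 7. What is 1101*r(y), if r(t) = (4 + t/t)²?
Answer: 27525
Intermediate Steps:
r(t) = 25 (r(t) = (4 + 1)² = 5² = 25)
1101*r(y) = 1101*25 = 27525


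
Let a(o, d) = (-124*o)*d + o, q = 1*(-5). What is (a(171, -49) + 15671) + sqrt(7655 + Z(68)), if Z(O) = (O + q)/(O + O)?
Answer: 1054838 + sqrt(35398862)/68 ≈ 1.0549e+6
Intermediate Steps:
q = -5
a(o, d) = o - 124*d*o (a(o, d) = -124*d*o + o = o - 124*d*o)
Z(O) = (-5 + O)/(2*O) (Z(O) = (O - 5)/(O + O) = (-5 + O)/((2*O)) = (-5 + O)*(1/(2*O)) = (-5 + O)/(2*O))
(a(171, -49) + 15671) + sqrt(7655 + Z(68)) = (171*(1 - 124*(-49)) + 15671) + sqrt(7655 + (1/2)*(-5 + 68)/68) = (171*(1 + 6076) + 15671) + sqrt(7655 + (1/2)*(1/68)*63) = (171*6077 + 15671) + sqrt(7655 + 63/136) = (1039167 + 15671) + sqrt(1041143/136) = 1054838 + sqrt(35398862)/68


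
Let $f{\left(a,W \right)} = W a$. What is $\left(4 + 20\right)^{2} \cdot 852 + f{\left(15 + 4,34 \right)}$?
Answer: $491398$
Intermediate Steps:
$\left(4 + 20\right)^{2} \cdot 852 + f{\left(15 + 4,34 \right)} = \left(4 + 20\right)^{2} \cdot 852 + 34 \left(15 + 4\right) = 24^{2} \cdot 852 + 34 \cdot 19 = 576 \cdot 852 + 646 = 490752 + 646 = 491398$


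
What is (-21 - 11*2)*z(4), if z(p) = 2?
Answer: -86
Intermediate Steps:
(-21 - 11*2)*z(4) = (-21 - 11*2)*2 = (-21 - 22)*2 = -43*2 = -86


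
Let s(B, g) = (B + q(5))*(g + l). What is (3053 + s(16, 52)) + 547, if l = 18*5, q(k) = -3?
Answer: 5446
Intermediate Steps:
l = 90
s(B, g) = (-3 + B)*(90 + g) (s(B, g) = (B - 3)*(g + 90) = (-3 + B)*(90 + g))
(3053 + s(16, 52)) + 547 = (3053 + (-270 - 3*52 + 90*16 + 16*52)) + 547 = (3053 + (-270 - 156 + 1440 + 832)) + 547 = (3053 + 1846) + 547 = 4899 + 547 = 5446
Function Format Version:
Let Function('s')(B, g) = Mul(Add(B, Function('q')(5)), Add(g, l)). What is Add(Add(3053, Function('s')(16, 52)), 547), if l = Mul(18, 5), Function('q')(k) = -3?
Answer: 5446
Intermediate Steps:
l = 90
Function('s')(B, g) = Mul(Add(-3, B), Add(90, g)) (Function('s')(B, g) = Mul(Add(B, -3), Add(g, 90)) = Mul(Add(-3, B), Add(90, g)))
Add(Add(3053, Function('s')(16, 52)), 547) = Add(Add(3053, Add(-270, Mul(-3, 52), Mul(90, 16), Mul(16, 52))), 547) = Add(Add(3053, Add(-270, -156, 1440, 832)), 547) = Add(Add(3053, 1846), 547) = Add(4899, 547) = 5446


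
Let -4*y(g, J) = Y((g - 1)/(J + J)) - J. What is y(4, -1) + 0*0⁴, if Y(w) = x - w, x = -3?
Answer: ⅛ ≈ 0.12500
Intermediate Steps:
Y(w) = -3 - w
y(g, J) = ¾ + J/4 + (-1 + g)/(8*J) (y(g, J) = -((-3 - (g - 1)/(J + J)) - J)/4 = -((-3 - (-1 + g)/(2*J)) - J)/4 = -(-3 - J - (-1 + g)/(2*J))/4 = ¾ + J/4 + (-1 + g)/(8*J))
y(4, -1) + 0*0⁴ = (⅛)*(-1 + 4 + 2*(-1)*(3 - 1))/(-1) + 0*0⁴ = (⅛)*(-1)*(-1 + 4 + 2*(-1)*2) + 0*0 = (⅛)*(-1)*(-1 + 4 - 4) + 0 = (⅛)*(-1)*(-1) + 0 = ⅛ + 0 = ⅛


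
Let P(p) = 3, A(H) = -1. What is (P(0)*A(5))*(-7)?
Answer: 21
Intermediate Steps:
(P(0)*A(5))*(-7) = (3*(-1))*(-7) = -3*(-7) = 21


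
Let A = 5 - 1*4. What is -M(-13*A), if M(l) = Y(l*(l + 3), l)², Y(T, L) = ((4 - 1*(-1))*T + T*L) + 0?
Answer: -1081600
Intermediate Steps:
A = 1 (A = 5 - 4 = 1)
Y(T, L) = 5*T + L*T (Y(T, L) = ((4 + 1)*T + L*T) + 0 = (5*T + L*T) + 0 = 5*T + L*T)
M(l) = l²*(3 + l)²*(5 + l)² (M(l) = ((l*(l + 3))*(5 + l))² = ((l*(3 + l))*(5 + l))² = (l*(3 + l)*(5 + l))² = l²*(3 + l)²*(5 + l)²)
-M(-13*A) = -(-13*1)²*(3 - 13*1)²*(5 - 13*1)² = -(-13)²*(3 - 13)²*(5 - 13)² = -169*(-10)²*(-8)² = -169*100*64 = -1*1081600 = -1081600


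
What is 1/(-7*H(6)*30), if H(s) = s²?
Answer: -1/7560 ≈ -0.00013228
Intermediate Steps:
1/(-7*H(6)*30) = 1/(-7*6²*30) = 1/(-7*36*30) = 1/(-252*30) = 1/(-7560) = -1/7560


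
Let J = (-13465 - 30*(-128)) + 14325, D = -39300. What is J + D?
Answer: -34600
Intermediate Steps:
J = 4700 (J = (-13465 + 3840) + 14325 = -9625 + 14325 = 4700)
J + D = 4700 - 39300 = -34600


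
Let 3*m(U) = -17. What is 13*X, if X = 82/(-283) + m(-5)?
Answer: -65741/849 ≈ -77.433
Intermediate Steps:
m(U) = -17/3 (m(U) = (1/3)*(-17) = -17/3)
X = -5057/849 (X = 82/(-283) - 17/3 = 82*(-1/283) - 17/3 = -82/283 - 17/3 = -5057/849 ≈ -5.9564)
13*X = 13*(-5057/849) = -65741/849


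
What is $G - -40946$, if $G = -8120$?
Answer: $32826$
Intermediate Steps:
$G - -40946 = -8120 - -40946 = -8120 + 40946 = 32826$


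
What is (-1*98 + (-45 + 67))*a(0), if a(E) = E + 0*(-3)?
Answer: 0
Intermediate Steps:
a(E) = E (a(E) = E + 0 = E)
(-1*98 + (-45 + 67))*a(0) = (-1*98 + (-45 + 67))*0 = (-98 + 22)*0 = -76*0 = 0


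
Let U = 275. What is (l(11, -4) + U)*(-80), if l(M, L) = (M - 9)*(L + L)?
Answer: -20720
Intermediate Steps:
l(M, L) = 2*L*(-9 + M) (l(M, L) = (-9 + M)*(2*L) = 2*L*(-9 + M))
(l(11, -4) + U)*(-80) = (2*(-4)*(-9 + 11) + 275)*(-80) = (2*(-4)*2 + 275)*(-80) = (-16 + 275)*(-80) = 259*(-80) = -20720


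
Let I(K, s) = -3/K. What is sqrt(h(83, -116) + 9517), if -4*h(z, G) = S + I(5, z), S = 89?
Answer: sqrt(949490)/10 ≈ 97.442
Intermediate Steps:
h(z, G) = -221/10 (h(z, G) = -(89 - 3/5)/4 = -1/4*442/5 = -221/10)
sqrt(h(83, -116) + 9517) = sqrt(-221/10 + 9517) = sqrt(94949/10) = sqrt(949490)/10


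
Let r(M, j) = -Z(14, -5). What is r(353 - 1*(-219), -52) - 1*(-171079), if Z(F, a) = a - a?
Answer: 171079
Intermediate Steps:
Z(F, a) = 0
r(M, j) = 0 (r(M, j) = -1*0 = 0)
r(353 - 1*(-219), -52) - 1*(-171079) = 0 - 1*(-171079) = 0 + 171079 = 171079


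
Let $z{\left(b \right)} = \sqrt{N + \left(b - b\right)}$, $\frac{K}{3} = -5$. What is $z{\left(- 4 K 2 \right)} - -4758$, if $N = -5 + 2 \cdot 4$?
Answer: $4758 + \sqrt{3} \approx 4759.7$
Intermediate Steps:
$K = -15$ ($K = 3 \left(-5\right) = -15$)
$N = 3$ ($N = -5 + 8 = 3$)
$z{\left(b \right)} = \sqrt{3}$ ($z{\left(b \right)} = \sqrt{3 + \left(b - b\right)} = \sqrt{3 + 0} = \sqrt{3}$)
$z{\left(- 4 K 2 \right)} - -4758 = \sqrt{3} - -4758 = \sqrt{3} + 4758 = 4758 + \sqrt{3}$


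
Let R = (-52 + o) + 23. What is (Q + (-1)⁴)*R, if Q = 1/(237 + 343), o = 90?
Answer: 35441/580 ≈ 61.105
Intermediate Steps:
Q = 1/580 ≈ 0.0017241
R = 61 (R = (-52 + 90) + 23 = 38 + 23 = 61)
(Q + (-1)⁴)*R = (1/580 + (-1)⁴)*61 = (1/580 + 1)*61 = (581/580)*61 = 35441/580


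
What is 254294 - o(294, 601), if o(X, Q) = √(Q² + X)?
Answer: 254294 - √361495 ≈ 2.5369e+5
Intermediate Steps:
o(X, Q) = √(X + Q²)
254294 - o(294, 601) = 254294 - √(294 + 601²) = 254294 - √(294 + 361201) = 254294 - √361495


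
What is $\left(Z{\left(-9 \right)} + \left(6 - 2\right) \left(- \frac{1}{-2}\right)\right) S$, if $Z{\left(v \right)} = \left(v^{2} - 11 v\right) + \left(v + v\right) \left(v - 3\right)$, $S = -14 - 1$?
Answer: $-5970$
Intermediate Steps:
$S = -15$
$Z{\left(v \right)} = v^{2} - 11 v + 2 v \left(-3 + v\right)$ ($Z{\left(v \right)} = \left(v^{2} - 11 v\right) + 2 v \left(-3 + v\right) = v^{2} - 11 v + 2 v \left(-3 + v\right)$)
$\left(Z{\left(-9 \right)} + \left(6 - 2\right) \left(- \frac{1}{-2}\right)\right) S = \left(- 9 \left(-17 + 3 \left(-9\right)\right) + \left(6 - 2\right) \left(- \frac{1}{-2}\right)\right) \left(-15\right) = \left(- 9 \left(-17 - 27\right) + 4 \left(\left(-1\right) \left(- \frac{1}{2}\right)\right)\right) \left(-15\right) = \left(\left(-9\right) \left(-44\right) + 4 \cdot \frac{1}{2}\right) \left(-15\right) = \left(396 + 2\right) \left(-15\right) = 398 \left(-15\right) = -5970$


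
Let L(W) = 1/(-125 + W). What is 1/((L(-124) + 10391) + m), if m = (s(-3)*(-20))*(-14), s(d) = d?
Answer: 249/2378198 ≈ 0.00010470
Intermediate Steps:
m = -840 (m = -3*(-20)*(-14) = 60*(-14) = -840)
1/((L(-124) + 10391) + m) = 1/((1/(-125 - 124) + 10391) - 840) = 1/((1/(-249) + 10391) - 840) = 1/((-1/249 + 10391) - 840) = 1/(2587358/249 - 840) = 1/(2378198/249) = 249/2378198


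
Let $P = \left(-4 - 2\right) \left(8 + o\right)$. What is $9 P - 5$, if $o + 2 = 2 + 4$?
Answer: $-653$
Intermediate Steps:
$o = 4$ ($o = -2 + \left(2 + 4\right) = -2 + 6 = 4$)
$P = -72$ ($P = \left(-4 - 2\right) \left(8 + 4\right) = \left(-6\right) 12 = -72$)
$9 P - 5 = 9 \left(-72\right) - 5 = -648 - 5 = -653$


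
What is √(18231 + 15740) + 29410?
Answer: 29410 + √33971 ≈ 29594.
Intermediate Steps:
√(18231 + 15740) + 29410 = √33971 + 29410 = 29410 + √33971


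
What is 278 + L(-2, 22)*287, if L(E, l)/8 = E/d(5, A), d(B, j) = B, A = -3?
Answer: -3202/5 ≈ -640.40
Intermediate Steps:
L(E, l) = 8*E/5 (L(E, l) = 8*(E/5) = 8*E/5)
278 + L(-2, 22)*287 = 278 + ((8/5)*(-2))*287 = 278 - 16/5*287 = 278 - 4592/5 = -3202/5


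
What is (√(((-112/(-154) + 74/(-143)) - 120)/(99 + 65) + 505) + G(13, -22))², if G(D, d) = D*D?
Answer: (1981694 + √69336600190)²/137499076 ≈ 36655.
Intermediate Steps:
G(D, d) = D²
(√(((-112/(-154) + 74/(-143)) - 120)/(99 + 65) + 505) + G(13, -22))² = (√(((-112/(-154) + 74/(-143)) - 120)/(99 + 65) + 505) + 13²)² = (√(((-112*(-1/154) + 74*(-1/143)) - 120)/164 + 505) + 169)² = (√(((8/11 - 74/143) - 120)*(1/164) + 505) + 169)² = (√((30/143 - 120)*(1/164) + 505) + 169)² = (√(-17130/143*1/164 + 505) + 169)² = (√(-8565/11726 + 505) + 169)² = (√(5913065/11726) + 169)² = (√69336600190/11726 + 169)² = (169 + √69336600190/11726)²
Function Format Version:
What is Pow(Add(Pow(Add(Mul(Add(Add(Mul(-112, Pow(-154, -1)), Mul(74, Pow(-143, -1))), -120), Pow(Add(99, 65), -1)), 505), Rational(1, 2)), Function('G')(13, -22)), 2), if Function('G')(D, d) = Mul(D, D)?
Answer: Mul(Rational(1, 137499076), Pow(Add(1981694, Pow(69336600190, Rational(1, 2))), 2)) ≈ 36655.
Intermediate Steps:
Function('G')(D, d) = Pow(D, 2)
Pow(Add(Pow(Add(Mul(Add(Add(Mul(-112, Pow(-154, -1)), Mul(74, Pow(-143, -1))), -120), Pow(Add(99, 65), -1)), 505), Rational(1, 2)), Function('G')(13, -22)), 2) = Pow(Add(Pow(Add(Mul(Add(Add(Mul(-112, Pow(-154, -1)), Mul(74, Pow(-143, -1))), -120), Pow(Add(99, 65), -1)), 505), Rational(1, 2)), Pow(13, 2)), 2) = Pow(Add(Pow(Add(Mul(Add(Add(Mul(-112, Rational(-1, 154)), Mul(74, Rational(-1, 143))), -120), Pow(164, -1)), 505), Rational(1, 2)), 169), 2) = Pow(Add(Pow(Add(Mul(Add(Add(Rational(8, 11), Rational(-74, 143)), -120), Rational(1, 164)), 505), Rational(1, 2)), 169), 2) = Pow(Add(Pow(Add(Mul(Add(Rational(30, 143), -120), Rational(1, 164)), 505), Rational(1, 2)), 169), 2) = Pow(Add(Pow(Add(Mul(Rational(-17130, 143), Rational(1, 164)), 505), Rational(1, 2)), 169), 2) = Pow(Add(Pow(Add(Rational(-8565, 11726), 505), Rational(1, 2)), 169), 2) = Pow(Add(Pow(Rational(5913065, 11726), Rational(1, 2)), 169), 2) = Pow(Add(Mul(Rational(1, 11726), Pow(69336600190, Rational(1, 2))), 169), 2) = Pow(Add(169, Mul(Rational(1, 11726), Pow(69336600190, Rational(1, 2)))), 2)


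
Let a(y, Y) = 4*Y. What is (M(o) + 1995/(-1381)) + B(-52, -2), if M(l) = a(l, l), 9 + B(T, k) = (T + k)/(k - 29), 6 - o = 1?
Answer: 483650/42811 ≈ 11.297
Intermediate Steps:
o = 5 (o = 6 - 1*1 = 6 - 1 = 5)
B(T, k) = -9 + (T + k)/(-29 + k) (B(T, k) = -9 + (T + k)/(k - 29) = -9 + (T + k)/(-29 + k))
M(l) = 4*l
(M(o) + 1995/(-1381)) + B(-52, -2) = (4*5 + 1995/(-1381)) + (261 - 52 - 8*(-2))/(-29 - 2) = (20 + 1995*(-1/1381)) + (261 - 52 + 16)/(-31) = (20 - 1995/1381) - 1/31*225 = 25625/1381 - 225/31 = 483650/42811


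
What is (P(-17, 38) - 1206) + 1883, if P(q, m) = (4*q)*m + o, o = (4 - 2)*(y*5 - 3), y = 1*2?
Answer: -1893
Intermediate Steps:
y = 2
o = 14 (o = (4 - 2)*(2*5 - 3) = 2*(10 - 3) = 2*7 = 14)
P(q, m) = 14 + 4*m*q (P(q, m) = (4*q)*m + 14 = 4*m*q + 14 = 14 + 4*m*q)
(P(-17, 38) - 1206) + 1883 = ((14 + 4*38*(-17)) - 1206) + 1883 = ((14 - 2584) - 1206) + 1883 = (-2570 - 1206) + 1883 = -3776 + 1883 = -1893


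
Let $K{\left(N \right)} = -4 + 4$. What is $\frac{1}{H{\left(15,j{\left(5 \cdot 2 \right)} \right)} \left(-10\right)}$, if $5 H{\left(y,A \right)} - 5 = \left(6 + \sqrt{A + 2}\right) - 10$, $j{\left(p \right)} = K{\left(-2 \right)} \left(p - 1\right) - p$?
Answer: $\frac{i}{2 \left(- i + 2 \sqrt{2}\right)} \approx -0.055556 + 0.15713 i$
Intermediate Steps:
$K{\left(N \right)} = 0$
$j{\left(p \right)} = - p$ ($j{\left(p \right)} = 0 \left(p - 1\right) - p = 0 \left(-1 + p\right) - p = 0 - p = - p$)
$H{\left(y,A \right)} = \frac{1}{5} + \frac{\sqrt{2 + A}}{5}$ ($H{\left(y,A \right)} = 1 + \frac{\left(6 + \sqrt{A + 2}\right) - 10}{5} = 1 + \frac{\left(6 + \sqrt{2 + A}\right) - 10}{5} = 1 + \frac{-4 + \sqrt{2 + A}}{5} = 1 + \left(- \frac{4}{5} + \frac{\sqrt{2 + A}}{5}\right) = \frac{1}{5} + \frac{\sqrt{2 + A}}{5}$)
$\frac{1}{H{\left(15,j{\left(5 \cdot 2 \right)} \right)} \left(-10\right)} = \frac{1}{\left(\frac{1}{5} + \frac{\sqrt{2 - 5 \cdot 2}}{5}\right) \left(-10\right)} = \frac{1}{\left(\frac{1}{5} + \frac{\sqrt{2 - 10}}{5}\right) \left(-10\right)} = \frac{1}{\left(\frac{1}{5} + \frac{\sqrt{-8}}{5}\right) \left(-10\right)} = \frac{1}{\left(\frac{1}{5} + \frac{2 i \sqrt{2}}{5}\right) \left(-10\right)} = \frac{1}{-2 - 4 i \sqrt{2}}$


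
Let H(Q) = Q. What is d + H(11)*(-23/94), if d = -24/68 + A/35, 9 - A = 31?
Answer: -205431/55930 ≈ -3.6730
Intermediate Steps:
A = -22 (A = 9 - 1*31 = 9 - 31 = -22)
d = -584/595 (d = -24/68 - 22/35 = -24*1/68 - 22*1/35 = -6/17 - 22/35 = -584/595 ≈ -0.98151)
d + H(11)*(-23/94) = -584/595 + 11*(-23/94) = -584/595 - 253/94 = -205431/55930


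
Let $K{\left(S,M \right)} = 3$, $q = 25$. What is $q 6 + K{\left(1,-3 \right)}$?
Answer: $153$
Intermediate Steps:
$q 6 + K{\left(1,-3 \right)} = 25 \cdot 6 + 3 = 150 + 3 = 153$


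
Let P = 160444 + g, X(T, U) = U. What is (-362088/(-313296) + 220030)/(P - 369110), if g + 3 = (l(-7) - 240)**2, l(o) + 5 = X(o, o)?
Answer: -26843801/17710130 ≈ -1.5157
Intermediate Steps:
l(o) = -5 + o
g = 63501 (g = -3 + ((-5 - 7) - 240)**2 = -3 + (-12 - 240)**2 = -3 + (-252)**2 = -3 + 63504 = 63501)
P = 223945 (P = 160444 + 63501 = 223945)
(-362088/(-313296) + 220030)/(P - 369110) = (-362088/(-313296) + 220030)/(223945 - 369110) = (-362088*(-1/313296) + 220030)/(-145165) = (141/122 + 220030)*(-1/145165) = (26843801/122)*(-1/145165) = -26843801/17710130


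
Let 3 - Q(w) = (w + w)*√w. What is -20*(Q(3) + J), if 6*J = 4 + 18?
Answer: -400/3 + 120*√3 ≈ 74.513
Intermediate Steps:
Q(w) = 3 - 2*w^(3/2) (Q(w) = 3 - (w + w)*√w = 3 - 2*w*√w = 3 - 2*w^(3/2))
J = 11/3 (J = (4 + 18)/6 = (⅙)*22 = 11/3 ≈ 3.6667)
-20*(Q(3) + J) = -20*((3 - 6*√3) + 11/3) = -20*(20/3 - 6*√3) = -400/3 + 120*√3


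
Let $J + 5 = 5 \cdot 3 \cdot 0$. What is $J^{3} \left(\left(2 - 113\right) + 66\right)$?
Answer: $5625$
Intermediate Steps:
$J = -5$ ($J = -5 + 5 \cdot 3 \cdot 0 = -5 + 15 \cdot 0 = -5 + 0 = -5$)
$J^{3} \left(\left(2 - 113\right) + 66\right) = \left(-5\right)^{3} \left(\left(2 - 113\right) + 66\right) = - 125 \left(\left(2 - 113\right) + 66\right) = - 125 \left(-111 + 66\right) = \left(-125\right) \left(-45\right) = 5625$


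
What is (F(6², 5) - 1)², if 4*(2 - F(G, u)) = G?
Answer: 64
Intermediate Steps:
F(G, u) = 2 - G/4
(F(6², 5) - 1)² = ((2 - ¼*6²) - 1)² = ((2 - ¼*36) - 1)² = ((2 - 9) - 1)² = (-7 - 1)² = (-8)² = 64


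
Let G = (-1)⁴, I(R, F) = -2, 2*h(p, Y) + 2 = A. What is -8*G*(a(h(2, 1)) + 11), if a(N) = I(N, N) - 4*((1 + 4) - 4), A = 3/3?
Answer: -40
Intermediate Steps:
A = 1 (A = 3*(⅓) = 1)
h(p, Y) = -½ (h(p, Y) = -1 + (½)*1 = -1 + ½ = -½)
a(N) = -6 (a(N) = -2 - 4*((1 + 4) - 4) = -2 - 4*(5 - 4) = -2 - 4*1 = -2 - 4 = -6)
G = 1
-8*G*(a(h(2, 1)) + 11) = -8*(-6 + 11) = -8*5 = -40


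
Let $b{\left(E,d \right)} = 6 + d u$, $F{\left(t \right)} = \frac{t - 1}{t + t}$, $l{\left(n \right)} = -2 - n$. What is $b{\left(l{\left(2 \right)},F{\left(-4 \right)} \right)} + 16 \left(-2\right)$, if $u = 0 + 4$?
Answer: $- \frac{47}{2} \approx -23.5$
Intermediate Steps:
$F{\left(t \right)} = \frac{-1 + t}{2 t}$
$u = 4$
$b{\left(E,d \right)} = 6 + 4 d$ ($b{\left(E,d \right)} = 6 + d 4 = 6 + 4 d$)
$b{\left(l{\left(2 \right)},F{\left(-4 \right)} \right)} + 16 \left(-2\right) = \left(6 + 4 \frac{-1 - 4}{2 \left(-4\right)}\right) + 16 \left(-2\right) = \left(6 + 4 \cdot \frac{1}{2} \left(- \frac{1}{4}\right) \left(-5\right)\right) - 32 = \left(6 + 4 \cdot \frac{5}{8}\right) - 32 = \left(6 + \frac{5}{2}\right) - 32 = \frac{17}{2} - 32 = - \frac{47}{2}$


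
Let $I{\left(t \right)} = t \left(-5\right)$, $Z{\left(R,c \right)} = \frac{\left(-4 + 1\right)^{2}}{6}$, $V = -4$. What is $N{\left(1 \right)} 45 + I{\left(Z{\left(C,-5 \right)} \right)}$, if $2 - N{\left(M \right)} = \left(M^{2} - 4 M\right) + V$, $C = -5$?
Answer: $\frac{795}{2} \approx 397.5$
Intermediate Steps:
$Z{\left(R,c \right)} = \frac{3}{2}$ ($Z{\left(R,c \right)} = \left(-3\right)^{2} \cdot \frac{1}{6} = 9 \cdot \frac{1}{6} = \frac{3}{2}$)
$N{\left(M \right)} = 6 - M^{2} + 4 M$ ($N{\left(M \right)} = 2 - \left(\left(M^{2} - 4 M\right) - 4\right) = 2 - \left(-4 + M^{2} - 4 M\right) = 2 + \left(4 - M^{2} + 4 M\right) = 6 - M^{2} + 4 M$)
$I{\left(t \right)} = - 5 t$
$N{\left(1 \right)} 45 + I{\left(Z{\left(C,-5 \right)} \right)} = \left(6 - 1^{2} + 4 \cdot 1\right) 45 - \frac{15}{2} = \left(6 - 1 + 4\right) 45 - \frac{15}{2} = 9 \cdot 45 - \frac{15}{2} = 405 - \frac{15}{2} = \frac{795}{2}$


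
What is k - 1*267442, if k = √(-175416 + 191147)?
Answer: -267442 + √15731 ≈ -2.6732e+5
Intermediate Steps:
k = √15731 ≈ 125.42
k - 1*267442 = √15731 - 1*267442 = √15731 - 267442 = -267442 + √15731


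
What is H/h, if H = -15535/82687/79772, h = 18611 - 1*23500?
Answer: 15535/32248368902596 ≈ 4.8173e-10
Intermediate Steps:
h = -4889 (h = 18611 - 23500 = -4889)
H = -15535/6596107364 (H = -15535*1/82687*(1/79772) = -15535/82687*1/79772 = -15535/6596107364 ≈ -2.3552e-6)
H/h = -15535/6596107364/(-4889) = -15535/6596107364*(-1/4889) = 15535/32248368902596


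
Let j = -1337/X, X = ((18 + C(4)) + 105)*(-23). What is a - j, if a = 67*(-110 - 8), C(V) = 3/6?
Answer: -44916660/5681 ≈ -7906.5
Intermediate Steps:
C(V) = ½ (C(V) = 3*(⅙) = ½)
X = -5681/2 (X = ((18 + ½) + 105)*(-23) = (37/2 + 105)*(-23) = (247/2)*(-23) = -5681/2 ≈ -2840.5)
a = -7906 (a = 67*(-118) = -7906)
j = 2674/5681 (j = -1337/(-5681/2) = -1337*(-2/5681) = 2674/5681 ≈ 0.47069)
a - j = -7906 - 1*2674/5681 = -7906 - 2674/5681 = -44916660/5681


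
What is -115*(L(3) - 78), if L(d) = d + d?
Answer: 8280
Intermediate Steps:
L(d) = 2*d
-115*(L(3) - 78) = -115*(2*3 - 78) = -115*(6 - 78) = -115*(-72) = 8280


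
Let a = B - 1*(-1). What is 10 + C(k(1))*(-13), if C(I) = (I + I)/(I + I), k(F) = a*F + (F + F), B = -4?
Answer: -3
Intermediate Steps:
a = -3 (a = -4 - 1*(-1) = -4 + 1 = -3)
k(F) = -F (k(F) = -3*F + (F + F) = -3*F + 2*F = -F)
C(I) = 1 (C(I) = (2*I)/((2*I)) = (2*I)*(1/(2*I)) = 1)
10 + C(k(1))*(-13) = 10 + 1*(-13) = 10 - 13 = -3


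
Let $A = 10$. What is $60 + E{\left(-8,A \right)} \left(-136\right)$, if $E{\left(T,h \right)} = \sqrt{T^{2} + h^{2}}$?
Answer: $60 - 272 \sqrt{41} \approx -1681.7$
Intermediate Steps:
$60 + E{\left(-8,A \right)} \left(-136\right) = 60 + \sqrt{\left(-8\right)^{2} + 10^{2}} \left(-136\right) = 60 + \sqrt{64 + 100} \left(-136\right) = 60 + \sqrt{164} \left(-136\right) = 60 + 2 \sqrt{41} \left(-136\right) = 60 - 272 \sqrt{41}$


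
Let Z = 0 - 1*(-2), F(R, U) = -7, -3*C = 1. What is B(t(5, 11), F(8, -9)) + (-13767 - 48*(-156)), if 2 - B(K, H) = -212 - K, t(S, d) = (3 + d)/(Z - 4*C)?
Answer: -30304/5 ≈ -6060.8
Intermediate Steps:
C = -⅓ (C = -⅓*1 = -⅓ ≈ -0.33333)
Z = 2 (Z = 0 + 2 = 2)
t(S, d) = 9/10 + 3*d/10 (t(S, d) = (3 + d)/(2 - 4*(-⅓)) = (3 + d)/(2 + 4/3) = (3 + d)/(10/3) = (3 + d)*(3/10) = 9/10 + 3*d/10)
B(K, H) = 214 + K (B(K, H) = 2 - (-212 - K) = 2 + (212 + K) = 214 + K)
B(t(5, 11), F(8, -9)) + (-13767 - 48*(-156)) = (214 + (9/10 + (3/10)*11)) + (-13767 - 48*(-156)) = (214 + (9/10 + 33/10)) + (-13767 - 1*(-7488)) = (214 + 21/5) + (-13767 + 7488) = 1091/5 - 6279 = -30304/5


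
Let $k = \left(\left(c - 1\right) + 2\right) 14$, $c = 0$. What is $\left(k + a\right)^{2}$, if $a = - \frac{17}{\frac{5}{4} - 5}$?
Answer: $\frac{77284}{225} \approx 343.48$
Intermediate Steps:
$k = 14$ ($k = \left(\left(0 - 1\right) + 2\right) 14 = \left(-1 + 2\right) 14 = 1 \cdot 14 = 14$)
$a = \frac{68}{15}$ ($a = - \frac{17}{5 \cdot \frac{1}{4} - 5} = - \frac{17}{\frac{5}{4} - 5} = - \frac{17}{- \frac{15}{4}} = \left(-17\right) \left(- \frac{4}{15}\right) = \frac{68}{15} \approx 4.5333$)
$\left(k + a\right)^{2} = \left(14 + \frac{68}{15}\right)^{2} = \left(\frac{278}{15}\right)^{2} = \frac{77284}{225}$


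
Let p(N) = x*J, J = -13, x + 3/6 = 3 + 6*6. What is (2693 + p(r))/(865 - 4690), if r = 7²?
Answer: -877/1530 ≈ -0.57320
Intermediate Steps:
x = 77/2 (x = -½ + (3 + 6*6) = -½ + (3 + 36) = -½ + 39 = 77/2 ≈ 38.500)
r = 49
p(N) = -1001/2 (p(N) = (77/2)*(-13) = -1001/2)
(2693 + p(r))/(865 - 4690) = (2693 - 1001/2)/(865 - 4690) = (4385/2)/(-3825) = (4385/2)*(-1/3825) = -877/1530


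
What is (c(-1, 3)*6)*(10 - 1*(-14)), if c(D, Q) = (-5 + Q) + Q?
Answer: 144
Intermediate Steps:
c(D, Q) = -5 + 2*Q
(c(-1, 3)*6)*(10 - 1*(-14)) = ((-5 + 2*3)*6)*(10 - 1*(-14)) = ((-5 + 6)*6)*(10 + 14) = (1*6)*24 = 6*24 = 144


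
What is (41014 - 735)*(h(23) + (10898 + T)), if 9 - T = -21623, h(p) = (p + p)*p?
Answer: 1352891052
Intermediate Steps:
h(p) = 2*p² (h(p) = (2*p)*p = 2*p²)
T = 21632 (T = 9 - 1*(-21623) = 9 + 21623 = 21632)
(41014 - 735)*(h(23) + (10898 + T)) = (41014 - 735)*(2*23² + (10898 + 21632)) = 40279*(2*529 + 32530) = 40279*(1058 + 32530) = 40279*33588 = 1352891052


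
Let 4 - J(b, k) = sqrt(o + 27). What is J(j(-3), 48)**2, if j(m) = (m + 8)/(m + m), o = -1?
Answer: (4 - sqrt(26))**2 ≈ 1.2078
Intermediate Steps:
j(m) = (8 + m)/(2*m) (j(m) = (8 + m)/((2*m)) = (8 + m)*(1/(2*m)) = (8 + m)/(2*m))
J(b, k) = 4 - sqrt(26) (J(b, k) = 4 - sqrt(-1 + 27) = 4 - sqrt(26))
J(j(-3), 48)**2 = (4 - sqrt(26))**2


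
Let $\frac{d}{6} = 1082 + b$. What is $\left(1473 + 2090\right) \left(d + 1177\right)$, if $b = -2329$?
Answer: $-22464715$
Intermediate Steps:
$d = -7482$ ($d = 6 \left(1082 - 2329\right) = 6 \left(-1247\right) = -7482$)
$\left(1473 + 2090\right) \left(d + 1177\right) = \left(1473 + 2090\right) \left(-7482 + 1177\right) = 3563 \left(-6305\right) = -22464715$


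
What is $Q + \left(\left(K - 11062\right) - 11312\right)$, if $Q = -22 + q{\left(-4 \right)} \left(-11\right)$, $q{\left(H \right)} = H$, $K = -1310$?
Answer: $-23662$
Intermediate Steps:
$Q = 22$ ($Q = -22 - -44 = -22 + 44 = 22$)
$Q + \left(\left(K - 11062\right) - 11312\right) = 22 - 23684 = -23662$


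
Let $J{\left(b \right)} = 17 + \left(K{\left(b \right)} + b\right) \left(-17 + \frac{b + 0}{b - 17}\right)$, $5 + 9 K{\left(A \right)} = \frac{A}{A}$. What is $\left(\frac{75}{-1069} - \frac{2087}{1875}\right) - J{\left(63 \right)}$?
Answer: $\frac{265425447211}{276603750} \approx 959.59$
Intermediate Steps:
$K{\left(A \right)} = - \frac{4}{9}$ ($K{\left(A \right)} = - \frac{5}{9} + \frac{A \frac{1}{A}}{9} = - \frac{5}{9} + \frac{1}{9} \cdot 1 = - \frac{5}{9} + \frac{1}{9} = - \frac{4}{9}$)
$J{\left(b \right)} = 17 + \left(-17 + \frac{b}{-17 + b}\right) \left(- \frac{4}{9} + b\right)$ ($J{\left(b \right)} = 17 + \left(- \frac{4}{9} + b\right) \left(-17 + \frac{b + 0}{b - 17}\right) = 17 + \left(- \frac{4}{9} + b\right) \left(-17 + \frac{b}{-17 + b}\right) = 17 + \left(-17 + \frac{b}{-17 + b}\right) \left(- \frac{4}{9} + b\right)$)
$\left(\frac{75}{-1069} - \frac{2087}{1875}\right) - J{\left(63 \right)} = \left(\frac{75}{-1069} - \frac{2087}{1875}\right) - \frac{-3757 - 144 \cdot 63^{2} + 2818 \cdot 63}{9 \left(-17 + 63\right)} = \left(75 \left(- \frac{1}{1069}\right) - \frac{2087}{1875}\right) - \frac{-3757 - 571536 + 177534}{9 \cdot 46} = \left(- \frac{75}{1069} - \frac{2087}{1875}\right) - \frac{1}{9} \cdot \frac{1}{46} \left(-3757 - 571536 + 177534\right) = - \frac{2371628}{2004375} - \frac{1}{9} \cdot \frac{1}{46} \left(-397759\right) = - \frac{2371628}{2004375} - - \frac{397759}{414} = - \frac{2371628}{2004375} + \frac{397759}{414} = \frac{265425447211}{276603750}$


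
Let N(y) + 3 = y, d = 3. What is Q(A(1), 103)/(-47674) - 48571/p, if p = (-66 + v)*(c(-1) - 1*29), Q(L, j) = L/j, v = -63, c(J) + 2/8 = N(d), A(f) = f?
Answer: -954016442941/74112999246 ≈ -12.872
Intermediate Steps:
N(y) = -3 + y
c(J) = -¼ (c(J) = -¼ + (-3 + 3) = -¼ + 0 = -¼)
p = 15093/4 (p = (-66 - 63)*(-¼ - 1*29) = -129*(-¼ - 29) = -129*(-117/4) = 15093/4 ≈ 3773.3)
Q(A(1), 103)/(-47674) - 48571/p = (1/103)/(-47674) - 48571/15093/4 = (1*(1/103))*(-1/47674) - 48571*4/15093 = (1/103)*(-1/47674) - 194284/15093 = -1/4910422 - 194284/15093 = -954016442941/74112999246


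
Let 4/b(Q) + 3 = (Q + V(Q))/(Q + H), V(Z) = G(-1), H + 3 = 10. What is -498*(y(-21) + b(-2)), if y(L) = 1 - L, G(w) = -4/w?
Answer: -132468/13 ≈ -10190.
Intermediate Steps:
H = 7 (H = -3 + 10 = 7)
V(Z) = 4 (V(Z) = -4/(-1) = -4*(-1) = 4)
b(Q) = 4/(-3 + (4 + Q)/(7 + Q)) (b(Q) = 4/(-3 + (Q + 4)/(Q + 7)) = 4/(-3 + (4 + Q)/(7 + Q)))
-498*(y(-21) + b(-2)) = -498*((1 - 1*(-21)) + 4*(-7 - 1*(-2))/(17 + 2*(-2))) = -498*((1 + 21) + 4*(-7 + 2)/(17 - 4)) = -498*(22 + 4*(-5)/13) = -498*(22 + 4*(1/13)*(-5)) = -498*(22 - 20/13) = -498*266/13 = -132468/13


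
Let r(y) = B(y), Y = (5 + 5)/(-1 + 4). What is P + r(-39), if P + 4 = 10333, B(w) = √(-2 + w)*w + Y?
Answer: 30997/3 - 39*I*√41 ≈ 10332.0 - 249.72*I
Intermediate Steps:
Y = 10/3 ≈ 3.3333
B(w) = 10/3 + w*√(-2 + w) (B(w) = √(-2 + w)*w + 10/3 = w*√(-2 + w) + 10/3 = 10/3 + w*√(-2 + w))
r(y) = 10/3 + y*√(-2 + y)
P = 10329 (P = -4 + 10333 = 10329)
P + r(-39) = 10329 + (10/3 - 39*√(-2 - 39)) = 10329 + (10/3 - 39*I*√41) = 30997/3 - 39*I*√41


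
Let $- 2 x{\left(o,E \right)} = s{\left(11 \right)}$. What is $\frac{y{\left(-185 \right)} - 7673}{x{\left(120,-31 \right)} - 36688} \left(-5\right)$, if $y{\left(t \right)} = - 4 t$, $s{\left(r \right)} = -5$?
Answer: $- \frac{23110}{24457} \approx -0.94492$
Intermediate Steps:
$x{\left(o,E \right)} = \frac{5}{2}$ ($x{\left(o,E \right)} = \left(- \frac{1}{2}\right) \left(-5\right) = \frac{5}{2}$)
$\frac{y{\left(-185 \right)} - 7673}{x{\left(120,-31 \right)} - 36688} \left(-5\right) = \frac{\left(-4\right) \left(-185\right) - 7673}{\frac{5}{2} - 36688} \left(-5\right) = \frac{740 - 7673}{- \frac{73371}{2}} \left(-5\right) = \left(-6933\right) \left(- \frac{2}{73371}\right) \left(-5\right) = \frac{4622}{24457} \left(-5\right) = - \frac{23110}{24457}$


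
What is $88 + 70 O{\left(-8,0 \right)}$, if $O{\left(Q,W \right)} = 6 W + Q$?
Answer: $-472$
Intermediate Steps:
$O{\left(Q,W \right)} = Q + 6 W$
$88 + 70 O{\left(-8,0 \right)} = 88 + 70 \left(-8 + 6 \cdot 0\right) = 88 + 70 \left(-8 + 0\right) = 88 + 70 \left(-8\right) = 88 - 560 = -472$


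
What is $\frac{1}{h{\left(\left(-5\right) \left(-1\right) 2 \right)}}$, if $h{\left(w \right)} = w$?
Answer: $\frac{1}{10} \approx 0.1$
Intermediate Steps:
$\frac{1}{h{\left(\left(-5\right) \left(-1\right) 2 \right)}} = \frac{1}{\left(-5\right) \left(-1\right) 2} = \frac{1}{5 \cdot 2} = \frac{1}{10}$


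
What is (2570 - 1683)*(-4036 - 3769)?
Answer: -6923035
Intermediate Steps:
(2570 - 1683)*(-4036 - 3769) = 887*(-7805) = -6923035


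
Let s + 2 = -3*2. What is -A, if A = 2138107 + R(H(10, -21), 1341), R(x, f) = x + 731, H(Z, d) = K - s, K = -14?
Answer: -2138832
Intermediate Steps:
s = -8 (s = -2 - 3*2 = -2 - 6 = -8)
H(Z, d) = -6 (H(Z, d) = -14 - 1*(-8) = -14 + 8 = -6)
R(x, f) = 731 + x
A = 2138832 (A = 2138107 + (731 - 6) = 2138107 + 725 = 2138832)
-A = -1*2138832 = -2138832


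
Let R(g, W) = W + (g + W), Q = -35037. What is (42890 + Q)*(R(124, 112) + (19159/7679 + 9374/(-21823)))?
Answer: 65812125091233/23939831 ≈ 2.7491e+6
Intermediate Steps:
R(g, W) = g + 2*W (R(g, W) = W + (W + g) = g + 2*W)
(42890 + Q)*(R(124, 112) + (19159/7679 + 9374/(-21823))) = (42890 - 35037)*((124 + 2*112) + (19159/7679 + 9374/(-21823))) = 7853*((124 + 224) + (19159*(1/7679) + 9374*(-1/21823))) = 7853*(348 + (2737/1097 - 9374/21823)) = 7853*(348 + 49446273/23939831) = 7853*(8380507461/23939831) = 65812125091233/23939831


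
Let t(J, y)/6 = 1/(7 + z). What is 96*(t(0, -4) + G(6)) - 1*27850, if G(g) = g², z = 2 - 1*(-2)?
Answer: -267758/11 ≈ -24342.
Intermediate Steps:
z = 4 (z = 2 + 2 = 4)
t(J, y) = 6/11 (t(J, y) = 6/(7 + 4) = 6/11)
96*(t(0, -4) + G(6)) - 1*27850 = 96*(6/11 + 6²) - 1*27850 = 96*(6/11 + 36) - 27850 = 96*(402/11) - 27850 = 38592/11 - 27850 = -267758/11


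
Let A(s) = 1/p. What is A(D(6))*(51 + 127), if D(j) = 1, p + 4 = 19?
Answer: 178/15 ≈ 11.867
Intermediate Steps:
p = 15 (p = -4 + 19 = 15)
A(s) = 1/15
A(D(6))*(51 + 127) = (51 + 127)/15 = (1/15)*178 = 178/15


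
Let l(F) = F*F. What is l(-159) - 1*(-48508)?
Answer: 73789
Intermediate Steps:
l(F) = F²
l(-159) - 1*(-48508) = (-159)² - 1*(-48508) = 25281 + 48508 = 73789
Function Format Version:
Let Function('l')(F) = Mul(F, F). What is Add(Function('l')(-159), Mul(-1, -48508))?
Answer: 73789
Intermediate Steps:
Function('l')(F) = Pow(F, 2)
Add(Function('l')(-159), Mul(-1, -48508)) = Add(Pow(-159, 2), Mul(-1, -48508)) = Add(25281, 48508) = 73789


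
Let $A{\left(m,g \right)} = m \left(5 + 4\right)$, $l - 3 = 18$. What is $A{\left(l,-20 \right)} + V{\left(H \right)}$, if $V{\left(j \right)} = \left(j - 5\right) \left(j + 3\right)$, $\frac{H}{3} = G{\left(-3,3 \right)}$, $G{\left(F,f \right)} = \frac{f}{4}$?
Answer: $\frac{2793}{16} \approx 174.56$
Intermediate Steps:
$G{\left(F,f \right)} = \frac{f}{4}$ ($G{\left(F,f \right)} = f \frac{1}{4} = \frac{f}{4}$)
$l = 21$ ($l = 3 + 18 = 21$)
$H = \frac{9}{4}$ ($H = 3 \cdot \frac{1}{4} \cdot 3 = 3 \cdot \frac{3}{4} = \frac{9}{4} \approx 2.25$)
$V{\left(j \right)} = \left(-5 + j\right) \left(3 + j\right)$
$A{\left(m,g \right)} = 9 m$ ($A{\left(m,g \right)} = m 9 = 9 m$)
$A{\left(l,-20 \right)} + V{\left(H \right)} = 9 \cdot 21 - \left(\frac{39}{2} - \frac{81}{16}\right) = 189 - \frac{231}{16} = \frac{2793}{16}$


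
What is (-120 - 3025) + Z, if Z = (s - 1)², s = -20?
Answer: -2704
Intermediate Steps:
Z = 441 (Z = (-20 - 1)² = (-21)² = 441)
(-120 - 3025) + Z = (-120 - 3025) + 441 = -3145 + 441 = -2704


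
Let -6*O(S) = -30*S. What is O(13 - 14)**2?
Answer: 25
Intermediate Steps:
O(S) = 5*S (O(S) = -(-5)*S = 5*S)
O(13 - 14)**2 = (5*(13 - 14))**2 = (5*(-1))**2 = (-5)**2 = 25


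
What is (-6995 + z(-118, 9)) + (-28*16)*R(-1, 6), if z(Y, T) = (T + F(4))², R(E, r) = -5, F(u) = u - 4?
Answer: -4674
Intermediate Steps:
F(u) = -4 + u
z(Y, T) = T² (z(Y, T) = (T + (-4 + 4))² = (T + 0)² = T²)
(-6995 + z(-118, 9)) + (-28*16)*R(-1, 6) = (-6995 + 9²) - 28*16*(-5) = (-6995 + 81) - 448*(-5) = -6914 + 2240 = -4674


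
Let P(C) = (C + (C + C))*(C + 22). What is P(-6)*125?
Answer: -36000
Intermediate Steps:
P(C) = 3*C*(22 + C) (P(C) = (C + 2*C)*(22 + C) = (3*C)*(22 + C) = 3*C*(22 + C))
P(-6)*125 = (3*(-6)*(22 - 6))*125 = (3*(-6)*16)*125 = -288*125 = -36000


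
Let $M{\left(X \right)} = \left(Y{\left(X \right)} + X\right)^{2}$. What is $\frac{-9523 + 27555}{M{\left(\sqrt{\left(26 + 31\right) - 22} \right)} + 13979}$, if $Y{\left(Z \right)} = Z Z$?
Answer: $\frac{801136}{676547} - \frac{3680 \sqrt{35}}{676547} \approx 1.152$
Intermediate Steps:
$Y{\left(Z \right)} = Z^{2}$
$M{\left(X \right)} = \left(X + X^{2}\right)^{2}$ ($M{\left(X \right)} = \left(X^{2} + X\right)^{2} = \left(X + X^{2}\right)^{2}$)
$\frac{-9523 + 27555}{M{\left(\sqrt{\left(26 + 31\right) - 22} \right)} + 13979} = \frac{-9523 + 27555}{\left(\sqrt{\left(26 + 31\right) - 22}\right)^{2} \left(1 + \sqrt{\left(26 + 31\right) - 22}\right)^{2} + 13979} = \frac{18032}{\left(\sqrt{57 - 22}\right)^{2} \left(1 + \sqrt{57 - 22}\right)^{2} + 13979} = \frac{18032}{\left(\sqrt{35}\right)^{2} \left(1 + \sqrt{35}\right)^{2} + 13979} = \frac{18032}{35 \left(1 + \sqrt{35}\right)^{2} + 13979} = \frac{18032}{13979 + 35 \left(1 + \sqrt{35}\right)^{2}}$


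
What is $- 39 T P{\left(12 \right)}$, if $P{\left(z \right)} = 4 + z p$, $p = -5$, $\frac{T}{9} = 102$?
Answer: $2004912$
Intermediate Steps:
$T = 918$ ($T = 9 \cdot 102 = 918$)
$P{\left(z \right)} = 4 - 5 z$ ($P{\left(z \right)} = 4 + z \left(-5\right) = 4 - 5 z$)
$- 39 T P{\left(12 \right)} = \left(-39\right) 918 \left(4 - 60\right) = - 35802 \left(4 - 60\right) = \left(-35802\right) \left(-56\right) = 2004912$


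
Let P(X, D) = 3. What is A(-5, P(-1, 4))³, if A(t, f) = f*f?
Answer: 729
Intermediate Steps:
A(t, f) = f²
A(-5, P(-1, 4))³ = (3²)³ = 9³ = 729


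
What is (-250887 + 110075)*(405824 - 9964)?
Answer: -55741838320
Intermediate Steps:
(-250887 + 110075)*(405824 - 9964) = -140812*395860 = -55741838320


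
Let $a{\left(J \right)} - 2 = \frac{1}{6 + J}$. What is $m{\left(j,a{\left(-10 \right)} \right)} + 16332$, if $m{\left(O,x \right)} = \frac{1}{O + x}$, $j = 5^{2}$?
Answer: $\frac{1747528}{107} \approx 16332.0$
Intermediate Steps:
$j = 25$
$a{\left(J \right)} = 2 + \frac{1}{6 + J}$
$m{\left(j,a{\left(-10 \right)} \right)} + 16332 = \frac{1}{25 + \frac{13 + 2 \left(-10\right)}{6 - 10}} + 16332 = \frac{1}{25 + \frac{13 - 20}{-4}} + 16332 = \frac{1}{25 - - \frac{7}{4}} + 16332 = \frac{1}{25 + \frac{7}{4}} + 16332 = \frac{1}{\frac{107}{4}} + 16332 = \frac{4}{107} + 16332 = \frac{1747528}{107}$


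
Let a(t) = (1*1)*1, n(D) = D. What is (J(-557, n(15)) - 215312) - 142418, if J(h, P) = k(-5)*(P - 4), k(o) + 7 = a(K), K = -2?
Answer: -357796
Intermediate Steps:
a(t) = 1 (a(t) = 1*1 = 1)
k(o) = -6 (k(o) = -7 + 1 = -6)
J(h, P) = 24 - 6*P (J(h, P) = -6*(P - 4) = -6*(-4 + P) = 24 - 6*P)
(J(-557, n(15)) - 215312) - 142418 = ((24 - 6*15) - 215312) - 142418 = ((24 - 90) - 215312) - 142418 = (-66 - 215312) - 142418 = -215378 - 142418 = -357796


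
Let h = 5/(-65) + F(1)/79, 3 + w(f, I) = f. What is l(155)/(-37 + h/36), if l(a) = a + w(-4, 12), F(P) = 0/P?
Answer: -69264/17317 ≈ -3.9998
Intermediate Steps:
F(P) = 0
w(f, I) = -3 + f
h = -1/13 (h = 5/(-65) + 0/79 = 5*(-1/65) + 0*(1/79) = -1/13 + 0 = -1/13 ≈ -0.076923)
l(a) = -7 + a (l(a) = a + (-3 - 4) = a - 7 = -7 + a)
l(155)/(-37 + h/36) = (-7 + 155)/(-37 - 1/13/36) = 148/(-37 + (1/36)*(-1/13)) = 148/(-37 - 1/468) = 148/(-17317/468) = 148*(-468/17317) = -69264/17317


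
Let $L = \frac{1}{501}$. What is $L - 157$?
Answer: $- \frac{78656}{501} \approx -157.0$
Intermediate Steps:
$L = \frac{1}{501} \approx 0.001996$
$L - 157 = \frac{1}{501} - 157 = - \frac{78656}{501}$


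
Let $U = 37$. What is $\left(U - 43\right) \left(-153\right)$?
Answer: $918$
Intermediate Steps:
$\left(U - 43\right) \left(-153\right) = \left(37 - 43\right) \left(-153\right) = \left(-6\right) \left(-153\right) = 918$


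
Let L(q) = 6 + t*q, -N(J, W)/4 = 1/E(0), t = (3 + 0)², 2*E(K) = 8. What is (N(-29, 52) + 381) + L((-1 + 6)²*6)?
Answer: 1736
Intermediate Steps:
E(K) = 4 (E(K) = (½)*8 = 4)
t = 9 (t = 3² = 9)
N(J, W) = -1 (N(J, W) = -4/4 = -4*¼ = -1)
L(q) = 6 + 9*q
(N(-29, 52) + 381) + L((-1 + 6)²*6) = (-1 + 381) + (6 + 9*((-1 + 6)²*6)) = 380 + (6 + 9*(5²*6)) = 380 + (6 + 9*(25*6)) = 380 + (6 + 9*150) = 380 + (6 + 1350) = 380 + 1356 = 1736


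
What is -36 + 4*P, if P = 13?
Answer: 16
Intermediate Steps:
-36 + 4*P = -36 + 4*13 = -36 + 52 = 16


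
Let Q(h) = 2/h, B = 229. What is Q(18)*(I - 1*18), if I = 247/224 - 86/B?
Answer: -295343/153888 ≈ -1.9192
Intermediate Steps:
I = 37299/51296 (I = 247/224 - 86/229 = 37299/51296 ≈ 0.72713)
Q(18)*(I - 1*18) = (2/18)*(37299/51296 - 1*18) = (2*(1/18))*(37299/51296 - 18) = (⅑)*(-886029/51296) = -295343/153888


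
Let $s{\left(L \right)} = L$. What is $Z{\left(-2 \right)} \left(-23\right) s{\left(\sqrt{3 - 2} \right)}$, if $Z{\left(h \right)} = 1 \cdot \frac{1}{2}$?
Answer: $- \frac{23}{2} \approx -11.5$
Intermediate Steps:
$Z{\left(h \right)} = \frac{1}{2}$ ($Z{\left(h \right)} = 1 \cdot \frac{1}{2} = \frac{1}{2}$)
$Z{\left(-2 \right)} \left(-23\right) s{\left(\sqrt{3 - 2} \right)} = \frac{1}{2} \left(-23\right) \sqrt{3 - 2} = - \frac{23 \sqrt{1}}{2} = \left(- \frac{23}{2}\right) 1 = - \frac{23}{2}$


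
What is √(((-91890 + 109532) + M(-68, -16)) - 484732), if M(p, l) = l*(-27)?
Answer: I*√466658 ≈ 683.12*I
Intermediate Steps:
M(p, l) = -27*l
√(((-91890 + 109532) + M(-68, -16)) - 484732) = √(((-91890 + 109532) - 27*(-16)) - 484732) = √((17642 + 432) - 484732) = √(18074 - 484732) = √(-466658) = I*√466658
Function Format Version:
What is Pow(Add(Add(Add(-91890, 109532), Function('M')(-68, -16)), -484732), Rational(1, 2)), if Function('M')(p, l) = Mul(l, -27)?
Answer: Mul(I, Pow(466658, Rational(1, 2))) ≈ Mul(683.12, I)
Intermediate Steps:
Function('M')(p, l) = Mul(-27, l)
Pow(Add(Add(Add(-91890, 109532), Function('M')(-68, -16)), -484732), Rational(1, 2)) = Pow(Add(Add(Add(-91890, 109532), Mul(-27, -16)), -484732), Rational(1, 2)) = Pow(Add(Add(17642, 432), -484732), Rational(1, 2)) = Pow(Add(18074, -484732), Rational(1, 2)) = Pow(-466658, Rational(1, 2)) = Mul(I, Pow(466658, Rational(1, 2)))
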